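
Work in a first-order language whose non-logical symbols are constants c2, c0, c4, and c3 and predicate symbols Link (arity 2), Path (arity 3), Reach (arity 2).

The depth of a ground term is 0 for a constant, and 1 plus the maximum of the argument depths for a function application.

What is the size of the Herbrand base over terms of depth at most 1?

96

First count ground terms of depth ≤ 1.
With no function symbols every ground term is a constant, so there are exactly 4 ground terms at every depth bound.
N_0 = 4
N_1 = 4
Explicitly: c2, c0, c4, c3.
So |H| = 4.
For each predicate symbol, the number of ground atoms is |H| raised to its arity; summing:
  Link: 4^2 = 16;  Path: 4^3 = 64;  Reach: 4^2 = 16
Total ground atoms: 16 + 64 + 16 = 96.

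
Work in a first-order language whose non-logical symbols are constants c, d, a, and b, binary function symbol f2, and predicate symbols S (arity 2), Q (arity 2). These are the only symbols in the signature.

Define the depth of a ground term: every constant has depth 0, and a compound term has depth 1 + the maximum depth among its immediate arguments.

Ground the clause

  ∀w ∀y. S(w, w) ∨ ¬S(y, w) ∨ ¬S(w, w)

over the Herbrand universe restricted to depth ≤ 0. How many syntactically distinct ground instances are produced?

Ground terms of depth ≤ 0:
  Count level by level. With function symbols f2/2, the terms of depth ≤ k are the 4 constants together with each function applied to depth-≤(k−1) tuples, so N_k = 4 + N_{k-1}^2.
  N_0 = 4
  Explicitly: c, d, a, b.
So there are 4 ground terms available for substitution.
Each of w, y ranges independently over the available ground terms, and distinct assignments produce distinct instances.
Number of ground instances = 4^2 = 16.

16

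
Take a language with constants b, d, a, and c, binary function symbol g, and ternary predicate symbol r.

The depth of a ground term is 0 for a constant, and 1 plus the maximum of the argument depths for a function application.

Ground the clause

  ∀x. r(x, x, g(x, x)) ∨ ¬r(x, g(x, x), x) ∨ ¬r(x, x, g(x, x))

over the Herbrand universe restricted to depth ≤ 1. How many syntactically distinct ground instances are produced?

20

Ground terms of depth ≤ 1:
  Write N_k for the number of ground terms of depth ≤ k. A term of depth ≤ k is either a constant or a function symbol applied to arguments of depth ≤ k−1, so N_k = 4 + N_{k-1}^2.
  N_0 = 4
  N_1 = 4 + 4^2 = 20
So there are 20 ground terms available for substitution.
The variable x ranges independently over the available ground terms, and distinct assignments produce distinct instances.
Number of ground instances = 20.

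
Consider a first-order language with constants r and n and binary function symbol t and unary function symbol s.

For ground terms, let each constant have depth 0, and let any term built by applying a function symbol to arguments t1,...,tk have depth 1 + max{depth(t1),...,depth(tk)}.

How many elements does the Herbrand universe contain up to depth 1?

Let N_k = |{terms of depth ≤ k}|. Then N_0 = 2 and N_k = 2 + N_{k-1}^2 + N_{k-1} for k ≥ 1 (one summand per function symbol, arity giving the exponent).
N_0 = 2
N_1 = 2 + 2^2 + 2 = 8
Explicitly: r, n, t(r, r), t(r, n), t(n, r), t(n, n), s(r), s(n).

8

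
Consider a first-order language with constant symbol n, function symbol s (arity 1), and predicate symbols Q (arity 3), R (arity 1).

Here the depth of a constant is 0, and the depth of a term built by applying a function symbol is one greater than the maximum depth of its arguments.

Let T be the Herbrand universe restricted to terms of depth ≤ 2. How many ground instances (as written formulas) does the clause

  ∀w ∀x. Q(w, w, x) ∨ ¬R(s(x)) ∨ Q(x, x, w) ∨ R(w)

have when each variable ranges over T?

9

Ground terms of depth ≤ 2:
  If N_k denotes the number of depth-≤k ground terms, the 1 constant gives N_0 = 1, and each function symbol of arity r contributes N_{k-1}^r new terms at level k: N_k = 1 + N_{k-1}.
  N_0 = 1
  N_1 = 1 + 1 = 2
  N_2 = 1 + 2 = 3
  Explicitly: n, s(n), s(s(n)).
So there are 3 ground terms available for substitution.
The body mentions every one of the 2 quantified variables; since ground terms form a free algebra, no two substitutions collapse to the same formula.
Number of ground instances = 3^2 = 9.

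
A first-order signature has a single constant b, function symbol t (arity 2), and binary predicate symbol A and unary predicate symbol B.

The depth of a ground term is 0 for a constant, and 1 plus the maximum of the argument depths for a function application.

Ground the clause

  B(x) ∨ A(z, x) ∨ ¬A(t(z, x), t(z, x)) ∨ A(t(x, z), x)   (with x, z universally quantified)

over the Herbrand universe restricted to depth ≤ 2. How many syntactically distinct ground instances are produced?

Ground terms of depth ≤ 2:
  Let N_k = |{terms of depth ≤ k}|. Then N_0 = 1 and N_k = 1 + N_{k-1}^2 for k ≥ 1 (one summand per function symbol, arity giving the exponent).
  N_0 = 1
  N_1 = 1 + 1^2 = 2
  N_2 = 1 + 2^2 = 5
So there are 5 ground terms available for substitution.
Each of x, z ranges independently over the available ground terms, and distinct assignments produce distinct instances.
Number of ground instances = 5^2 = 25.

25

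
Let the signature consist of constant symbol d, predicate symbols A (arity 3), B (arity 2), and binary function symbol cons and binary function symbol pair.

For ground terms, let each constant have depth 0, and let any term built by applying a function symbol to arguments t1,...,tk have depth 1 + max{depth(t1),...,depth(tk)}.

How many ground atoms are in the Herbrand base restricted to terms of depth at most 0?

First count ground terms of depth ≤ 0.
Let N_k = |{terms of depth ≤ k}|. Then N_0 = 1 and N_k = 1 + N_{k-1}^2 + N_{k-1}^2 for k ≥ 1 (one summand per function symbol, arity giving the exponent).
N_0 = 1
Explicitly: d.
So |H| = 1.
Each predicate of arity r yields |H|^r ground atoms (one per choice of an r-tuple from H):
  A: 1^3 = 1;  B: 1^2 = 1
Total ground atoms: 1 + 1 = 2.

2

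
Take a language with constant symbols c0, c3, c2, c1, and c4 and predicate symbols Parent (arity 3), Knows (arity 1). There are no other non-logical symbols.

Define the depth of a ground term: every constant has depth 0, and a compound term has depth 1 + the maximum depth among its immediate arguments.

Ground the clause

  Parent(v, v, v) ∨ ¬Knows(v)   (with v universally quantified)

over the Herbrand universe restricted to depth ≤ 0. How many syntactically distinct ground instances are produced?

Ground terms of depth ≤ 0:
  With no function symbols every ground term is a constant, so there are exactly 5 ground terms at every depth bound.
  N_0 = 5
  Explicitly: c0, c3, c2, c1, c4.
So there are 5 ground terms available for substitution.
The variable v ranges independently over the available ground terms, and distinct assignments produce distinct instances.
Number of ground instances = 5.

5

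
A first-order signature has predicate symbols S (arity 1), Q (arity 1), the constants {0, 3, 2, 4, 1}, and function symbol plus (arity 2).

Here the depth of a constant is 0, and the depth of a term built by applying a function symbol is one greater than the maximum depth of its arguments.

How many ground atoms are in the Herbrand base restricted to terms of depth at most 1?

First count ground terms of depth ≤ 1.
Let N_k count ground terms of depth at most k. Each non-constant term of depth ≤ k is some function symbol applied to depth-≤(k−1) arguments, giving N_k = 5 + N_{k-1}^2.
N_0 = 5
N_1 = 5 + 5^2 = 30
So |H| = 30.
Ground atoms are formed by filling each argument slot of a predicate with a term from H, so an r-ary predicate gives |H|^r atoms:
  S: 30;  Q: 30
Total ground atoms: 30 + 30 = 60.

60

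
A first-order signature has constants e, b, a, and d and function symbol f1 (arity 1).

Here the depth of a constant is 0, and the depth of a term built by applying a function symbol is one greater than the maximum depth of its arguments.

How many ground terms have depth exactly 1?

4

Count level by level. With function symbols f1/1, the terms of depth ≤ k are the 4 constants together with each function applied to depth-≤(k−1) tuples, so N_k = 4 + N_{k-1}.
N_0 = 4
N_1 = 4 + 4 = 8
Terms of depth exactly 1: N_1 − N_0 = 8 − 4 = 4.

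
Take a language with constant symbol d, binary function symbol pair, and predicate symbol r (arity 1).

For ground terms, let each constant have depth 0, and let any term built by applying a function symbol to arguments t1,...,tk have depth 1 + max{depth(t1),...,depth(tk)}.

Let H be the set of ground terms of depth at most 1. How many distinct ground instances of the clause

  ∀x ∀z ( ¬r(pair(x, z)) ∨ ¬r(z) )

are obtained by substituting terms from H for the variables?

Ground terms of depth ≤ 1:
  Write N_k for the number of ground terms of depth ≤ k. A term of depth ≤ k is either a constant or a function symbol applied to arguments of depth ≤ k−1, so N_k = 1 + N_{k-1}^2.
  N_0 = 1
  N_1 = 1 + 1^2 = 2
So there are 2 ground terms available for substitution.
The body mentions every one of the 2 quantified variables; since ground terms form a free algebra, no two substitutions collapse to the same formula.
Number of ground instances = 2^2 = 4.

4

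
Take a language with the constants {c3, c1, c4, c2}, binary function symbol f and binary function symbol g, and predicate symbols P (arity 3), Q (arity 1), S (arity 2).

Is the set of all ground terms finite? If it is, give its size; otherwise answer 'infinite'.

infinite

The signature has at least one function symbol (f, arity 2) and at least one constant (c3).
Iterating f gives infinitely many distinct ground terms: c3, f(c3, c3), f(f(c3, c3), f(c3, c3)), ...
So the Herbrand universe is infinite.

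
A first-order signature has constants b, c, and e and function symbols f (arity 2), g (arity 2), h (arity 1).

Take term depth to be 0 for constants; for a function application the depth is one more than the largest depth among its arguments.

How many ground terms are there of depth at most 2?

1179

Count level by level. With function symbols f/2, g/2, h/1, the terms of depth ≤ k are the 3 constants together with each function applied to depth-≤(k−1) tuples, so N_k = 3 + N_{k-1}^2 + N_{k-1}^2 + N_{k-1}.
N_0 = 3
N_1 = 3 + 3^2 + 3^2 + 3 = 24
N_2 = 3 + 24^2 + 24^2 + 24 = 1179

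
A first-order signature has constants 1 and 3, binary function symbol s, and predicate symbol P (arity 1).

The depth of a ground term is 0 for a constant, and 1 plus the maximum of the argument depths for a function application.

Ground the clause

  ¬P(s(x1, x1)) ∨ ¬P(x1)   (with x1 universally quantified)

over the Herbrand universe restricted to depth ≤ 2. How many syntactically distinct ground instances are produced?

38

Ground terms of depth ≤ 2:
  Let N_k count ground terms of depth at most k. Each non-constant term of depth ≤ k is some function symbol applied to depth-≤(k−1) arguments, giving N_k = 2 + N_{k-1}^2.
  N_0 = 2
  N_1 = 2 + 2^2 = 6
  N_2 = 2 + 6^2 = 38
So there are 38 ground terms available for substitution.
There is 1 variable to instantiate (x1),  occurring in at least one literal, so different choices give different ground instances.
Number of ground instances = 38.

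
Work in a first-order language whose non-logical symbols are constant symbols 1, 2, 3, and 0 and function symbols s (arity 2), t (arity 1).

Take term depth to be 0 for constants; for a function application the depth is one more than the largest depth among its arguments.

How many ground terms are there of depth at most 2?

Write N_k for the number of ground terms of depth ≤ k. A term of depth ≤ k is either a constant or a function symbol applied to arguments of depth ≤ k−1, so N_k = 4 + N_{k-1}^2 + N_{k-1}.
N_0 = 4
N_1 = 4 + 4^2 + 4 = 24
N_2 = 4 + 24^2 + 24 = 604

604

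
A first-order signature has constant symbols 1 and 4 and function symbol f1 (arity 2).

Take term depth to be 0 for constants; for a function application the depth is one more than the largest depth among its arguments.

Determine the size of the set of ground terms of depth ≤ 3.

Let N_k = |{terms of depth ≤ k}|. Then N_0 = 2 and N_k = 2 + N_{k-1}^2 for k ≥ 1 (one summand per function symbol, arity giving the exponent).
N_0 = 2
N_1 = 2 + 2^2 = 6
N_2 = 2 + 6^2 = 38
N_3 = 2 + 38^2 = 1446

1446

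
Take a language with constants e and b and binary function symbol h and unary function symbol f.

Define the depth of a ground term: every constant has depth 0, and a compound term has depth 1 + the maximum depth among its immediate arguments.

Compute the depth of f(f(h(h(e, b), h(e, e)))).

4

depth(h(e, b)) = 1 + max(0, 0) = 1
depth(h(e, e)) = 1 + max(0, 0) = 1
depth(h(h(e, b), h(e, e))) = 1 + max(1, 1) = 2
depth(f(h(h(e, b), h(e, e)))) = 1 + depth(h(h(e, b), h(e, e))) = 1 + 2 = 3
depth(f(f(h(h(e, b), h(e, e))))) = 1 + depth(f(h(h(e, b), h(e, e)))) = 1 + 3 = 4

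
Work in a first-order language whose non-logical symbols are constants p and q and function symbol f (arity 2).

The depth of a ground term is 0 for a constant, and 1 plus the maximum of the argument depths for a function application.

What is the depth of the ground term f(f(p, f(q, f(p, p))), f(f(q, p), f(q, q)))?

4

depth(f(p, p)) = 1 + max(0, 0) = 1
depth(f(q, f(p, p))) = 1 + max(0, 1) = 2
depth(f(p, f(q, f(p, p)))) = 1 + max(0, 2) = 3
depth(f(q, p)) = 1 + max(0, 0) = 1
depth(f(q, q)) = 1 + max(0, 0) = 1
depth(f(f(q, p), f(q, q))) = 1 + max(1, 1) = 2
depth(f(f(p, f(q, f(p, p))), f(f(q, p), f(q, q)))) = 1 + max(3, 2) = 4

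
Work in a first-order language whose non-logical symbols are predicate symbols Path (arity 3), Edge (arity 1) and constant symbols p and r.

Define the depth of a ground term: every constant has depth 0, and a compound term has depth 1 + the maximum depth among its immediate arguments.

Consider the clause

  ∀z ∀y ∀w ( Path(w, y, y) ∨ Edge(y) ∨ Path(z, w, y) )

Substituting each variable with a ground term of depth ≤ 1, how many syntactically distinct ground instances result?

Ground terms of depth ≤ 1:
  With no function symbols every ground term is a constant, so there are exactly 2 ground terms at every depth bound.
  N_0 = 2
  N_1 = 2
  Explicitly: p, r.
So there are 2 ground terms available for substitution.
Each of z, y, w ranges independently over the available ground terms, and distinct assignments produce distinct instances.
Number of ground instances = 2^3 = 8.

8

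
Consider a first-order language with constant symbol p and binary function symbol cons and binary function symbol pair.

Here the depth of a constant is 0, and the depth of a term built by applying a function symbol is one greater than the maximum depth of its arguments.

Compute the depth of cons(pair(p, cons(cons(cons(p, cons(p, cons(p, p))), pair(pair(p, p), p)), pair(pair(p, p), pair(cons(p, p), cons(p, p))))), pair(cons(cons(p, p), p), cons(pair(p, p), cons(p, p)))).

depth(cons(p, p)) = 1 + max(0, 0) = 1
depth(cons(p, cons(p, p))) = 1 + max(0, 1) = 2
depth(cons(p, cons(p, cons(p, p)))) = 1 + max(0, 2) = 3
depth(pair(p, p)) = 1 + max(0, 0) = 1
depth(pair(pair(p, p), p)) = 1 + max(1, 0) = 2
depth(cons(cons(p, cons(p, cons(p, p))), pair(pair(p, p), p))) = 1 + max(3, 2) = 4
depth(pair(cons(p, p), cons(p, p))) = 1 + max(1, 1) = 2
depth(pair(pair(p, p), pair(cons(p, p), cons(p, p)))) = 1 + max(1, 2) = 3
depth(cons(cons(cons(p, cons(p, cons(p, p))), pair(pair(p, p), p)), pair(pair(p, p), pair(cons(p, p), cons(p, p))))) = 1 + max(4, 3) = 5
depth(pair(p, cons(cons(cons(p, cons(p, cons(p, p))), pair(pair(p, p), p)), pair(pair(p, p), pair(cons(p, p), cons(p, p)))))) = 1 + max(0, 5) = 6
depth(cons(cons(p, p), p)) = 1 + max(1, 0) = 2
depth(cons(pair(p, p), cons(p, p))) = 1 + max(1, 1) = 2
depth(pair(cons(cons(p, p), p), cons(pair(p, p), cons(p, p)))) = 1 + max(2, 2) = 3
depth(cons(pair(p, cons(cons(cons(p, cons(p, cons(p, p))), pair(pair(p, p), p)), pair(pair(p, p), pair(cons(p, p), cons(p, p))))), pair(cons(cons(p, p), p), cons(pair(p, p), cons(p, p))))) = 1 + max(6, 3) = 7

7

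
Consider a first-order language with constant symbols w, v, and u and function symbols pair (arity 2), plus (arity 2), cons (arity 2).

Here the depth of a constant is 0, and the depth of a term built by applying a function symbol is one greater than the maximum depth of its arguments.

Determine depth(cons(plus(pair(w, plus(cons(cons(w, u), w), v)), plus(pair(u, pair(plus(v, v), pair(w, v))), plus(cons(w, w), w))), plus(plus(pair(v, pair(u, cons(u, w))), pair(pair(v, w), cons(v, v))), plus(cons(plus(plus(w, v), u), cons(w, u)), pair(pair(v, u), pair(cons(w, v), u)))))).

6

depth(cons(w, u)) = 1 + max(0, 0) = 1
depth(cons(cons(w, u), w)) = 1 + max(1, 0) = 2
depth(plus(cons(cons(w, u), w), v)) = 1 + max(2, 0) = 3
depth(pair(w, plus(cons(cons(w, u), w), v))) = 1 + max(0, 3) = 4
depth(plus(v, v)) = 1 + max(0, 0) = 1
depth(pair(w, v)) = 1 + max(0, 0) = 1
depth(pair(plus(v, v), pair(w, v))) = 1 + max(1, 1) = 2
depth(pair(u, pair(plus(v, v), pair(w, v)))) = 1 + max(0, 2) = 3
depth(cons(w, w)) = 1 + max(0, 0) = 1
depth(plus(cons(w, w), w)) = 1 + max(1, 0) = 2
depth(plus(pair(u, pair(plus(v, v), pair(w, v))), plus(cons(w, w), w))) = 1 + max(3, 2) = 4
depth(plus(pair(w, plus(cons(cons(w, u), w), v)), plus(pair(u, pair(plus(v, v), pair(w, v))), plus(cons(w, w), w)))) = 1 + max(4, 4) = 5
depth(cons(u, w)) = 1 + max(0, 0) = 1
depth(pair(u, cons(u, w))) = 1 + max(0, 1) = 2
depth(pair(v, pair(u, cons(u, w)))) = 1 + max(0, 2) = 3
depth(pair(v, w)) = 1 + max(0, 0) = 1
depth(cons(v, v)) = 1 + max(0, 0) = 1
depth(pair(pair(v, w), cons(v, v))) = 1 + max(1, 1) = 2
depth(plus(pair(v, pair(u, cons(u, w))), pair(pair(v, w), cons(v, v)))) = 1 + max(3, 2) = 4
depth(plus(w, v)) = 1 + max(0, 0) = 1
depth(plus(plus(w, v), u)) = 1 + max(1, 0) = 2
depth(cons(plus(plus(w, v), u), cons(w, u))) = 1 + max(2, 1) = 3
depth(pair(v, u)) = 1 + max(0, 0) = 1
depth(cons(w, v)) = 1 + max(0, 0) = 1
depth(pair(cons(w, v), u)) = 1 + max(1, 0) = 2
depth(pair(pair(v, u), pair(cons(w, v), u))) = 1 + max(1, 2) = 3
depth(plus(cons(plus(plus(w, v), u), cons(w, u)), pair(pair(v, u), pair(cons(w, v), u)))) = 1 + max(3, 3) = 4
depth(plus(plus(pair(v, pair(u, cons(u, w))), pair(pair(v, w), cons(v, v))), plus(cons(plus(plus(w, v), u), cons(w, u)), pair(pair(v, u), pair(cons(w, v), u))))) = 1 + max(4, 4) = 5
depth(cons(plus(pair(w, plus(cons(cons(w, u), w), v)), plus(pair(u, pair(plus(v, v), pair(w, v))), plus(cons(w, w), w))), plus(plus(pair(v, pair(u, cons(u, w))), pair(pair(v, w), cons(v, v))), plus(cons(plus(plus(w, v), u), cons(w, u)), pair(pair(v, u), pair(cons(w, v), u)))))) = 1 + max(5, 5) = 6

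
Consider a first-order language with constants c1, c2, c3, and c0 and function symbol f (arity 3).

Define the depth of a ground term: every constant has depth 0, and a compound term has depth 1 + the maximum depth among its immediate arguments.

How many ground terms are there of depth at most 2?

If N_k denotes the number of depth-≤k ground terms, the 4 constants give N_0 = 4, and each function symbol of arity r contributes N_{k-1}^r new terms at level k: N_k = 4 + N_{k-1}^3.
N_0 = 4
N_1 = 4 + 4^3 = 68
N_2 = 4 + 68^3 = 314436

314436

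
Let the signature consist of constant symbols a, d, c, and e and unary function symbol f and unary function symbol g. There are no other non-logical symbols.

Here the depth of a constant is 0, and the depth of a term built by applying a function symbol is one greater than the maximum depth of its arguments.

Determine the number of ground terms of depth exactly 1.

8

If N_k denotes the number of depth-≤k ground terms, the 4 constants give N_0 = 4, and each function symbol of arity r contributes N_{k-1}^r new terms at level k: N_k = 4 + N_{k-1} + N_{k-1}.
N_0 = 4
N_1 = 4 + 4 + 4 = 12
Terms of depth exactly 1: N_1 − N_0 = 12 − 4 = 8.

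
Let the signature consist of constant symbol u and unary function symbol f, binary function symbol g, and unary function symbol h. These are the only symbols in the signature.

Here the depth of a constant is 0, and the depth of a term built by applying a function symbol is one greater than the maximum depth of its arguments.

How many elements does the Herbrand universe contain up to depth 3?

676

Count level by level. With function symbols f/1, g/2, h/1, the terms of depth ≤ k are the 1 constant together with each function applied to depth-≤(k−1) tuples, so N_k = 1 + N_{k-1} + N_{k-1}^2 + N_{k-1}.
N_0 = 1
N_1 = 1 + 1 + 1^2 + 1 = 4
N_2 = 1 + 4 + 4^2 + 4 = 25
N_3 = 1 + 25 + 25^2 + 25 = 676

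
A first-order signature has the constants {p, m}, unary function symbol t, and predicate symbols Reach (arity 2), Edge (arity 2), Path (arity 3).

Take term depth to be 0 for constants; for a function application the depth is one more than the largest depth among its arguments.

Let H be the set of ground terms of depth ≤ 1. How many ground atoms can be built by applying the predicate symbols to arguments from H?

96

First count ground terms of depth ≤ 1.
Let N_k = |{terms of depth ≤ k}|. Then N_0 = 2 and N_k = 2 + N_{k-1} for k ≥ 1 (one summand per function symbol, arity giving the exponent).
N_0 = 2
N_1 = 2 + 2 = 4
So |H| = 4.
Each predicate of arity r yields |H|^r ground atoms (one per choice of an r-tuple from H):
  Reach: 4^2 = 16;  Edge: 4^2 = 16;  Path: 4^3 = 64
Total ground atoms: 16 + 16 + 64 = 96.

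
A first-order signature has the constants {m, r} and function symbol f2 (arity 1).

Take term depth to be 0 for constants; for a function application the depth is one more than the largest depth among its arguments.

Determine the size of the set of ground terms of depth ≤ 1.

4

If N_k denotes the number of depth-≤k ground terms, the 2 constants give N_0 = 2, and each function symbol of arity r contributes N_{k-1}^r new terms at level k: N_k = 2 + N_{k-1}.
N_0 = 2
N_1 = 2 + 2 = 4
Explicitly: m, r, f2(m), f2(r).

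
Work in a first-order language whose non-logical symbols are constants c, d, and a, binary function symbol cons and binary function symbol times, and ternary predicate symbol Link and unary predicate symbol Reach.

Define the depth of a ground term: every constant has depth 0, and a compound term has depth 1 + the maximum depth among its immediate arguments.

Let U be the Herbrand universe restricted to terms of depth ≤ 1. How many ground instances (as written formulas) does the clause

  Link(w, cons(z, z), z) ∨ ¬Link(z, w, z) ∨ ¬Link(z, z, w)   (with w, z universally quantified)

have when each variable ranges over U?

Ground terms of depth ≤ 1:
  Count level by level. With function symbols cons/2, times/2, the terms of depth ≤ k are the 3 constants together with each function applied to depth-≤(k−1) tuples, so N_k = 3 + N_{k-1}^2 + N_{k-1}^2.
  N_0 = 3
  N_1 = 3 + 3^2 + 3^2 = 21
So there are 21 ground terms available for substitution.
The clause has 2 distinct variables (w, z), each appearing in the body. In the free term algebra distinct substitutions yield syntactically distinct ground instances.
Number of ground instances = 21^2 = 441.

441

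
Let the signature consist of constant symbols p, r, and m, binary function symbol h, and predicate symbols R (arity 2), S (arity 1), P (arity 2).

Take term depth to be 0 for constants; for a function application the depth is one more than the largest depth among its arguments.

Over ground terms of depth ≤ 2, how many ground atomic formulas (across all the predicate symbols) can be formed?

First count ground terms of depth ≤ 2.
If N_k denotes the number of depth-≤k ground terms, the 3 constants give N_0 = 3, and each function symbol of arity r contributes N_{k-1}^r new terms at level k: N_k = 3 + N_{k-1}^2.
N_0 = 3
N_1 = 3 + 3^2 = 12
N_2 = 3 + 12^2 = 147
So |H| = 147.
Each predicate of arity r yields |H|^r ground atoms (one per choice of an r-tuple from H):
  R: 147^2 = 21609;  S: 147;  P: 147^2 = 21609
Total ground atoms: 21609 + 147 + 21609 = 43365.

43365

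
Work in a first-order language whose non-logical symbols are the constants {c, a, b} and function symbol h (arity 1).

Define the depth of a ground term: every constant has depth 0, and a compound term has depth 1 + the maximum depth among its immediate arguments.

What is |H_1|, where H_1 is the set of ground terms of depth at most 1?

6

Write N_k for the number of ground terms of depth ≤ k. A term of depth ≤ k is either a constant or a function symbol applied to arguments of depth ≤ k−1, so N_k = 3 + N_{k-1}.
N_0 = 3
N_1 = 3 + 3 = 6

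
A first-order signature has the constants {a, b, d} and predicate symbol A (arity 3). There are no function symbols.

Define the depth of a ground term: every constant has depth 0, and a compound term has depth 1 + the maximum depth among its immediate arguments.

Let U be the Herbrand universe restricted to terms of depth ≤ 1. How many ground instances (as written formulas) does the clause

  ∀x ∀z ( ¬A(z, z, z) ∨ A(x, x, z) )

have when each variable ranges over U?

Ground terms of depth ≤ 1:
  With no function symbols every ground term is a constant, so there are exactly 3 ground terms at every depth bound.
  N_0 = 3
  N_1 = 3
  Explicitly: a, b, d.
So there are 3 ground terms available for substitution.
The body mentions every one of the 2 quantified variables; since ground terms form a free algebra, no two substitutions collapse to the same formula.
Number of ground instances = 3^2 = 9.

9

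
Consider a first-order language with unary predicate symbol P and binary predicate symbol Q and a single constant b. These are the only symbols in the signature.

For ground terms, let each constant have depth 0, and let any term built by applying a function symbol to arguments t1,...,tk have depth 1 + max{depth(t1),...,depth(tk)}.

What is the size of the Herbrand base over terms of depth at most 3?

2

First count ground terms of depth ≤ 3.
With no function symbols every ground term is a constant, so there is exactly 1 ground term at every depth bound.
N_0 = 1
N_1 = 1
N_2 = 1
N_3 = 1
So |H| = 1.
Ground atoms are formed by filling each argument slot of a predicate with a term from H, so an r-ary predicate gives |H|^r atoms:
  P: 1;  Q: 1^2 = 1
Total ground atoms: 1 + 1 = 2.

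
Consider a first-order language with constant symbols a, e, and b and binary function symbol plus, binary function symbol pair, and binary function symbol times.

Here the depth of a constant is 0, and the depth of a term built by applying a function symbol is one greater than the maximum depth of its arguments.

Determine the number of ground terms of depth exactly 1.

27

If N_k denotes the number of depth-≤k ground terms, the 3 constants give N_0 = 3, and each function symbol of arity r contributes N_{k-1}^r new terms at level k: N_k = 3 + N_{k-1}^2 + N_{k-1}^2 + N_{k-1}^2.
N_0 = 3
N_1 = 3 + 3^2 + 3^2 + 3^2 = 30
Terms of depth exactly 1: N_1 − N_0 = 30 − 3 = 27.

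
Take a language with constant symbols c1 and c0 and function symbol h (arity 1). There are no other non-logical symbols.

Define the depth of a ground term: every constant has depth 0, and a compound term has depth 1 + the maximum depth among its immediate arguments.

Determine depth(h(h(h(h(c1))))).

depth(h(c1)) = 1 + depth(c1) = 1 + 0 = 1
depth(h(h(c1))) = 1 + depth(h(c1)) = 1 + 1 = 2
depth(h(h(h(c1)))) = 1 + depth(h(h(c1))) = 1 + 2 = 3
depth(h(h(h(h(c1))))) = 1 + depth(h(h(h(c1)))) = 1 + 3 = 4

4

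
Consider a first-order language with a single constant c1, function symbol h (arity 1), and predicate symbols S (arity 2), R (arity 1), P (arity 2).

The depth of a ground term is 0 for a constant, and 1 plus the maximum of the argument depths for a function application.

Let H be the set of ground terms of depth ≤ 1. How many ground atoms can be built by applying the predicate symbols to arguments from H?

First count ground terms of depth ≤ 1.
Write N_k for the number of ground terms of depth ≤ k. A term of depth ≤ k is either a constant or a function symbol applied to arguments of depth ≤ k−1, so N_k = 1 + N_{k-1}.
N_0 = 1
N_1 = 1 + 1 = 2
So |H| = 2.
Each predicate of arity r yields |H|^r ground atoms (one per choice of an r-tuple from H):
  S: 2^2 = 4;  R: 2;  P: 2^2 = 4
Total ground atoms: 4 + 2 + 4 = 10.

10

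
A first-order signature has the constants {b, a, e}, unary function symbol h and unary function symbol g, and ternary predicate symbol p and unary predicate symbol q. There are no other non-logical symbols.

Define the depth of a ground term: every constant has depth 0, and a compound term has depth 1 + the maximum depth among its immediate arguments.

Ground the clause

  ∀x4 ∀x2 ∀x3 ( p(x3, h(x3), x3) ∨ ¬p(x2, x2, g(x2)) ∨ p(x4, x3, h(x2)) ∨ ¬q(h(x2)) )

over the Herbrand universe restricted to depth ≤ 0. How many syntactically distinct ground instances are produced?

27

Ground terms of depth ≤ 0:
  Count level by level. With function symbols h/1, g/1, the terms of depth ≤ k are the 3 constants together with each function applied to depth-≤(k−1) tuples, so N_k = 3 + N_{k-1} + N_{k-1}.
  N_0 = 3
  Explicitly: b, a, e.
So there are 3 ground terms available for substitution.
There are 3 variables to instantiate (x4, x2, x3), each occurring in at least one literal, so different choices give different ground instances.
Number of ground instances = 3^3 = 27.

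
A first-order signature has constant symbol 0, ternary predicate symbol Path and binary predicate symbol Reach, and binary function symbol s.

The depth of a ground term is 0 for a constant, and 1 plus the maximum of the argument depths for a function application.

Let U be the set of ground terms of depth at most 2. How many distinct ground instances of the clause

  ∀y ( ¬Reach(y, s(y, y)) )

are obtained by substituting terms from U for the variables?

5

Ground terms of depth ≤ 2:
  If N_k denotes the number of depth-≤k ground terms, the 1 constant gives N_0 = 1, and each function symbol of arity r contributes N_{k-1}^r new terms at level k: N_k = 1 + N_{k-1}^2.
  N_0 = 1
  N_1 = 1 + 1^2 = 2
  N_2 = 1 + 2^2 = 5
  Explicitly: 0, s(0, 0), s(0, s(0, 0)), s(s(0, 0), 0), s(s(0, 0), s(0, 0)).
So there are 5 ground terms available for substitution.
The variable y ranges independently over the available ground terms, and distinct assignments produce distinct instances.
Number of ground instances = 5.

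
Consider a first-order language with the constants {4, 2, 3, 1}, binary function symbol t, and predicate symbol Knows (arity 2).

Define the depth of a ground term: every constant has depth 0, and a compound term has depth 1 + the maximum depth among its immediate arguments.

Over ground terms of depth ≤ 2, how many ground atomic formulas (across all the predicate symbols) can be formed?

163216

First count ground terms of depth ≤ 2.
Let N_k = |{terms of depth ≤ k}|. Then N_0 = 4 and N_k = 4 + N_{k-1}^2 for k ≥ 1 (one summand per function symbol, arity giving the exponent).
N_0 = 4
N_1 = 4 + 4^2 = 20
N_2 = 4 + 20^2 = 404
So |H| = 404.
Each predicate of arity r yields |H|^r ground atoms (one per choice of an r-tuple from H):
  Knows: 404^2 = 163216
Total ground atoms: 163216.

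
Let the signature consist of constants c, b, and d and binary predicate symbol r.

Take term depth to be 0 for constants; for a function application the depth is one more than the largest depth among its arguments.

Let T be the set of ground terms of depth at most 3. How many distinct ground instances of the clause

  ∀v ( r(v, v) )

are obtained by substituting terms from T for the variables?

Ground terms of depth ≤ 3:
  With no function symbols every ground term is a constant, so there are exactly 3 ground terms at every depth bound.
  N_0 = 3
  N_1 = 3
  N_2 = 3
  N_3 = 3
So there are 3 ground terms available for substitution.
The body mentions the single quantified variable v; since ground terms form a free algebra, no two substitutions collapse to the same formula.
Number of ground instances = 3.

3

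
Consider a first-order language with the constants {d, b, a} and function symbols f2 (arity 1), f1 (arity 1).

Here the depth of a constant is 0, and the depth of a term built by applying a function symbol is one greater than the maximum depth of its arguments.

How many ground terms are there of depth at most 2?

Let N_k count ground terms of depth at most k. Each non-constant term of depth ≤ k is some function symbol applied to depth-≤(k−1) arguments, giving N_k = 3 + N_{k-1} + N_{k-1}.
N_0 = 3
N_1 = 3 + 3 + 3 = 9
N_2 = 3 + 9 + 9 = 21

21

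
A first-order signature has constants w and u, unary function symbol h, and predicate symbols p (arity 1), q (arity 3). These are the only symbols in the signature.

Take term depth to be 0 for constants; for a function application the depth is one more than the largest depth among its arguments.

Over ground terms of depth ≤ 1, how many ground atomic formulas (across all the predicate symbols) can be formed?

68

First count ground terms of depth ≤ 1.
Let N_k = |{terms of depth ≤ k}|. Then N_0 = 2 and N_k = 2 + N_{k-1} for k ≥ 1 (one summand per function symbol, arity giving the exponent).
N_0 = 2
N_1 = 2 + 2 = 4
So |H| = 4.
For each predicate symbol, the number of ground atoms is |H| raised to its arity; summing:
  p: 4;  q: 4^3 = 64
Total ground atoms: 4 + 64 = 68.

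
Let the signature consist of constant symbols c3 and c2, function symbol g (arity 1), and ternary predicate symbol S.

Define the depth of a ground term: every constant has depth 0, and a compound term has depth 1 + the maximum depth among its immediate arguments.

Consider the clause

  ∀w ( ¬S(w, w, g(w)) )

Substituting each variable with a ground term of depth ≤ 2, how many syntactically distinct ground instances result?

6

Ground terms of depth ≤ 2:
  Let N_k count ground terms of depth at most k. Each non-constant term of depth ≤ k is some function symbol applied to depth-≤(k−1) arguments, giving N_k = 2 + N_{k-1}.
  N_0 = 2
  N_1 = 2 + 2 = 4
  N_2 = 2 + 4 = 6
So there are 6 ground terms available for substitution.
There is 1 variable to instantiate (w),  occurring in at least one literal, so different choices give different ground instances.
Number of ground instances = 6.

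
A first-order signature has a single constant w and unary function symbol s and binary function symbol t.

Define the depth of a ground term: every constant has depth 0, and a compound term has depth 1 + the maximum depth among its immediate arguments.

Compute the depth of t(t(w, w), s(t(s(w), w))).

depth(t(w, w)) = 1 + max(0, 0) = 1
depth(s(w)) = 1 + depth(w) = 1 + 0 = 1
depth(t(s(w), w)) = 1 + max(1, 0) = 2
depth(s(t(s(w), w))) = 1 + depth(t(s(w), w)) = 1 + 2 = 3
depth(t(t(w, w), s(t(s(w), w)))) = 1 + max(1, 3) = 4

4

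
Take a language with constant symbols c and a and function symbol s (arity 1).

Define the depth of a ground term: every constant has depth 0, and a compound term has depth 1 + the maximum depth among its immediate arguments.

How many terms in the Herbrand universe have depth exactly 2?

Let N_k count ground terms of depth at most k. Each non-constant term of depth ≤ k is some function symbol applied to depth-≤(k−1) arguments, giving N_k = 2 + N_{k-1}.
N_0 = 2
N_1 = 2 + 2 = 4
N_2 = 2 + 4 = 6
Terms of depth exactly 2: N_2 − N_1 = 6 − 4 = 2.

2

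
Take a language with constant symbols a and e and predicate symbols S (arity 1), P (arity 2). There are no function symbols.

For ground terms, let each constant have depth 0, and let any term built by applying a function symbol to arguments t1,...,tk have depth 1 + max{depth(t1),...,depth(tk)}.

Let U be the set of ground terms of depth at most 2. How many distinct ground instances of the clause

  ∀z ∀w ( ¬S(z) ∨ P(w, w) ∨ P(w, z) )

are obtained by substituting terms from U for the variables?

Ground terms of depth ≤ 2:
  With no function symbols every ground term is a constant, so there are exactly 2 ground terms at every depth bound.
  N_0 = 2
  N_1 = 2
  N_2 = 2
So there are 2 ground terms available for substitution.
Each of z, w ranges independently over the available ground terms, and distinct assignments produce distinct instances.
Number of ground instances = 2^2 = 4.

4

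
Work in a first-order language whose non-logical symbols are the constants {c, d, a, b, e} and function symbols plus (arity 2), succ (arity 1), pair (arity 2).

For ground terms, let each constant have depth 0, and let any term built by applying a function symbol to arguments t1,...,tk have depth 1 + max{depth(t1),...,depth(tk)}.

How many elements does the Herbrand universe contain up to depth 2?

Let N_k = |{terms of depth ≤ k}|. Then N_0 = 5 and N_k = 5 + N_{k-1}^2 + N_{k-1} + N_{k-1}^2 for k ≥ 1 (one summand per function symbol, arity giving the exponent).
N_0 = 5
N_1 = 5 + 5^2 + 5 + 5^2 = 60
N_2 = 5 + 60^2 + 60 + 60^2 = 7265

7265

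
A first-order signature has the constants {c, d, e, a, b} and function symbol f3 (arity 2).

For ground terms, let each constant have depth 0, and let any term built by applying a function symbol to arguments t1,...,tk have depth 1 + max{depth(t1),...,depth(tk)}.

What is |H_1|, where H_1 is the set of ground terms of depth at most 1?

30

If N_k denotes the number of depth-≤k ground terms, the 5 constants give N_0 = 5, and each function symbol of arity r contributes N_{k-1}^r new terms at level k: N_k = 5 + N_{k-1}^2.
N_0 = 5
N_1 = 5 + 5^2 = 30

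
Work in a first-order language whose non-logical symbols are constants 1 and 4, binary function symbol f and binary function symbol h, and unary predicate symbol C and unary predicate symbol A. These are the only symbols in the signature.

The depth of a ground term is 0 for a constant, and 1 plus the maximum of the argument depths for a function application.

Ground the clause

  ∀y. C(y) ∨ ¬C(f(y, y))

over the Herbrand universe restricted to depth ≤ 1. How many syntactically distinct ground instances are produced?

Ground terms of depth ≤ 1:
  Let N_k = |{terms of depth ≤ k}|. Then N_0 = 2 and N_k = 2 + N_{k-1}^2 + N_{k-1}^2 for k ≥ 1 (one summand per function symbol, arity giving the exponent).
  N_0 = 2
  N_1 = 2 + 2^2 + 2^2 = 10
  Explicitly: 1, 4, f(1, 1), f(1, 4), f(4, 1), f(4, 4), h(1, 1), h(1, 4), h(4, 1), h(4, 4).
So there are 10 ground terms available for substitution.
The variable y ranges independently over the available ground terms, and distinct assignments produce distinct instances.
Number of ground instances = 10.

10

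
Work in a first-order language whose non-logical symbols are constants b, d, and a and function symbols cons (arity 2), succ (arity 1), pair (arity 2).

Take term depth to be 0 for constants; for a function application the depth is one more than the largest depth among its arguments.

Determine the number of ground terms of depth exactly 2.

1155

Let N_k count ground terms of depth at most k. Each non-constant term of depth ≤ k is some function symbol applied to depth-≤(k−1) arguments, giving N_k = 3 + N_{k-1}^2 + N_{k-1} + N_{k-1}^2.
N_0 = 3
N_1 = 3 + 3^2 + 3 + 3^2 = 24
N_2 = 3 + 24^2 + 24 + 24^2 = 1179
Terms of depth exactly 2: N_2 − N_1 = 1179 − 24 = 1155.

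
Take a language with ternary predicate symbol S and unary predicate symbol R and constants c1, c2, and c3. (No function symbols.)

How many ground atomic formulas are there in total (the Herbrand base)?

With no function symbols, the Herbrand universe is just the 3 constants.
Ground atoms per predicate: S: 3^3 = 27, R: 3.
Herbrand base size = 27 + 3 = 30.

30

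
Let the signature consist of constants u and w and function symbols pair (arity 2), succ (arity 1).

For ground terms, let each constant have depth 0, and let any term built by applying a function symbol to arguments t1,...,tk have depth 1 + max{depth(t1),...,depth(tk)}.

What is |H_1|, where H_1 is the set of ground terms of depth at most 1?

8

Let N_k count ground terms of depth at most k. Each non-constant term of depth ≤ k is some function symbol applied to depth-≤(k−1) arguments, giving N_k = 2 + N_{k-1}^2 + N_{k-1}.
N_0 = 2
N_1 = 2 + 2^2 + 2 = 8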